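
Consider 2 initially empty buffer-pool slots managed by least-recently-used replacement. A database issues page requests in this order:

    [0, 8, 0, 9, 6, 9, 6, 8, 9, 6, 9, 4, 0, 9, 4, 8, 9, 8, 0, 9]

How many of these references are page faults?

0: fault, frames {0}
8: fault, frames {0,8}
0: hit
9: fault, evict 8, frames {0,9}
6: fault, evict 0, frames {9,6}
9: hit
6: hit
8: fault, evict 9, frames {6,8}
9: fault, evict 6, frames {8,9}
6: fault, evict 8, frames {9,6}
9: hit
4: fault, evict 6, frames {9,4}
0: fault, evict 9, frames {4,0}
9: fault, evict 4, frames {0,9}
4: fault, evict 0, frames {9,4}
8: fault, evict 9, frames {4,8}
9: fault, evict 4, frames {8,9}
8: hit
0: fault, evict 9, frames {8,0}
9: fault, evict 8, frames {0,9}
Page faults: 15.

15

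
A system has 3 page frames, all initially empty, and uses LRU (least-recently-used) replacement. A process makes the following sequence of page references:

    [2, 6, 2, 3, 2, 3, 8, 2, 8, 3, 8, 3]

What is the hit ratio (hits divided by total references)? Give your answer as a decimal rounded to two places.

0.67

2: miss, frames [2]
6: miss, frames [2, 6]
2: hit
3: miss, frames [6, 2, 3]
2: hit
3: hit
8: miss, evict 6, frames [2, 3, 8]
2: hit
8: hit
3: hit
8: hit
3: hit
Hits: 8 of 12 references → 8/12 = 0.6667.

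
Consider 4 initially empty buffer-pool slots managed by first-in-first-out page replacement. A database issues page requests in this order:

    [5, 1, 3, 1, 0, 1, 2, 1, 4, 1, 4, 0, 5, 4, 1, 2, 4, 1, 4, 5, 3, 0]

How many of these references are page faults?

10

5 → miss, frames [5]
1 → miss, frames [5, 1]
3 → miss, frames [5, 1, 3]
1 → hit
0 → miss, frames [5, 1, 3, 0]
1 → hit
2 → miss, evict 5, frames [1, 3, 0, 2]
1 → hit
4 → miss, evict 1, frames [3, 0, 2, 4]
1 → miss, evict 3, frames [0, 2, 4, 1]
4 → hit
0 → hit
5 → miss, evict 0, frames [2, 4, 1, 5]
4 → hit
1 → hit
2 → hit
4 → hit
1 → hit
4 → hit
5 → hit
3 → miss, evict 2, frames [4, 1, 5, 3]
0 → miss, evict 4, frames [1, 5, 3, 0]
Page faults: 10.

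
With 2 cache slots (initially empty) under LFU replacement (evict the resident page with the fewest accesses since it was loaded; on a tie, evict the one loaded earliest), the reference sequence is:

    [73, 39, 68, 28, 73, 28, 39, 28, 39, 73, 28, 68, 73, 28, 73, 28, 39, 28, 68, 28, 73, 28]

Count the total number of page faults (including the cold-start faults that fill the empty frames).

73: miss, frames (73)
39: miss, frames (73 39)
68: miss, evict 73, frames (39 68)
28: miss, evict 39, frames (68 28)
73: miss, evict 68, frames (28 73)
28: hit
39: miss, evict 73, frames (28 39)
28: hit
39: hit
73: miss, evict 39, frames (28 73)
28: hit
68: miss, evict 73, frames (28 68)
73: miss, evict 68, frames (28 73)
28: hit
73: hit
28: hit
39: miss, evict 73, frames (28 39)
28: hit
68: miss, evict 39, frames (28 68)
28: hit
73: miss, evict 68, frames (28 73)
28: hit
Page faults: 12.

12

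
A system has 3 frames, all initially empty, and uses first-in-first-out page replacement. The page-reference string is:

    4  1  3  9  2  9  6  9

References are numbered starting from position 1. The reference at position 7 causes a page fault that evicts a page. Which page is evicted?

pos 1: 4: fault, frames [4]
pos 2: 1: fault, frames [4, 1]
pos 3: 3: fault, frames [4, 1, 3]
pos 4: 9: fault, evict 4, frames [1, 3, 9]
pos 5: 2: fault, evict 1, frames [3, 9, 2]
pos 6: 9: hit
pos 7: 6: fault, evict 3, frames [9, 2, 6]
At position 7, page 3 is evicted.

3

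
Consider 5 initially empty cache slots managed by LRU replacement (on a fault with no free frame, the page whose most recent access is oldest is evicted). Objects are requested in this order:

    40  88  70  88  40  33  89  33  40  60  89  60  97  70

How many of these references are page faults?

8

40 → miss, frames {40}
88 → miss, frames {40,88}
70 → miss, frames {40,88,70}
88 → hit
40 → hit
33 → miss, frames {70,88,40,33}
89 → miss, frames {70,88,40,33,89}
33 → hit
40 → hit
60 → miss, evict 70, frames {88,89,33,40,60}
89 → hit
60 → hit
97 → miss, evict 88, frames {33,40,89,60,97}
70 → miss, evict 33, frames {40,89,60,97,70}
Page faults: 8.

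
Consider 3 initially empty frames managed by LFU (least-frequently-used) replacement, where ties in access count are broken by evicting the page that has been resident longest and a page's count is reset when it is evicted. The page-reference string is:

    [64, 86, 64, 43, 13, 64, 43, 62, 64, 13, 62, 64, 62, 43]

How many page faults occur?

64 -> miss, frames [64]
86 -> miss, frames [64, 86]
64 -> hit
43 -> miss, frames [64, 86, 43]
13 -> miss, evict 86, frames [64, 43, 13]
64 -> hit
43 -> hit
62 -> miss, evict 13, frames [64, 43, 62]
64 -> hit
13 -> miss, evict 62, frames [64, 43, 13]
62 -> miss, evict 13, frames [64, 43, 62]
64 -> hit
62 -> hit
43 -> hit
Page faults: 7.

7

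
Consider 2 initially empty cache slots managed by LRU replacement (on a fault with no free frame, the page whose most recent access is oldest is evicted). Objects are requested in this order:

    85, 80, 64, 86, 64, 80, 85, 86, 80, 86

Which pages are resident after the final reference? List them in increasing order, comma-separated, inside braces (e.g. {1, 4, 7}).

85 -> miss, frames {85}
80 -> miss, frames {85,80}
64 -> miss, evict 85, frames {80,64}
86 -> miss, evict 80, frames {64,86}
64 -> hit
80 -> miss, evict 86, frames {64,80}
85 -> miss, evict 64, frames {80,85}
86 -> miss, evict 80, frames {85,86}
80 -> miss, evict 85, frames {86,80}
86 -> hit

{80, 86}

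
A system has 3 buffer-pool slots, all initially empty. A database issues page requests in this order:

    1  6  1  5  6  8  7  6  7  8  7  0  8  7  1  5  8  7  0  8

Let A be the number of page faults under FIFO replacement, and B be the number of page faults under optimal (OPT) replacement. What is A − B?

Under FIFO: F F . F . F F F . . . F F F F F F F F . → 14 faults.
Under OPT: F F . F . F F . . . . F . . F F . . F . → 9 faults.
A − B = 14 − 9 = 5.

5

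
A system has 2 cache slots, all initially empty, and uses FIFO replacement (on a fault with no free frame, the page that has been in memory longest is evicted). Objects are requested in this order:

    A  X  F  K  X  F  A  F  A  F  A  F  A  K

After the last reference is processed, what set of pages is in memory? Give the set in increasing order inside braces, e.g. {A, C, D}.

A: fault, frames {A}
X: fault, frames {A,X}
F: fault, evict A, frames {X,F}
K: fault, evict X, frames {F,K}
X: fault, evict F, frames {K,X}
F: fault, evict K, frames {X,F}
A: fault, evict X, frames {F,A}
F: hit
A: hit
F: hit
A: hit
F: hit
A: hit
K: fault, evict F, frames {A,K}

{A, K}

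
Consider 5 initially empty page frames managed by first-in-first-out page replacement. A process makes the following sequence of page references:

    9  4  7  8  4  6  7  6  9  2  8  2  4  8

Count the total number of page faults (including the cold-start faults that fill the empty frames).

9 -> miss, frames [9]
4 -> miss, frames [9, 4]
7 -> miss, frames [9, 4, 7]
8 -> miss, frames [9, 4, 7, 8]
4 -> hit
6 -> miss, frames [9, 4, 7, 8, 6]
7 -> hit
6 -> hit
9 -> hit
2 -> miss, evict 9, frames [4, 7, 8, 6, 2]
8 -> hit
2 -> hit
4 -> hit
8 -> hit
Page faults: 6.

6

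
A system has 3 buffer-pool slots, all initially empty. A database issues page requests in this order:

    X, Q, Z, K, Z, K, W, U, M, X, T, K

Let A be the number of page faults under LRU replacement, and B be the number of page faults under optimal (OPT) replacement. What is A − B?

2

Under LRU: F F F F . . F F F F F F → 10 faults.
Under OPT: F F F F . . F F F . F . → 8 faults.
A − B = 10 − 8 = 2.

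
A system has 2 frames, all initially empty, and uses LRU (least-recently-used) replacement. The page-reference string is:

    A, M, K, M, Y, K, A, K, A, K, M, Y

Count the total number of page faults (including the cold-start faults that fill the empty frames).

A → miss, frames [A]
M → miss, frames [A, M]
K → miss, evict A, frames [M, K]
M → hit
Y → miss, evict K, frames [M, Y]
K → miss, evict M, frames [Y, K]
A → miss, evict Y, frames [K, A]
K → hit
A → hit
K → hit
M → miss, evict A, frames [K, M]
Y → miss, evict K, frames [M, Y]
Page faults: 8.

8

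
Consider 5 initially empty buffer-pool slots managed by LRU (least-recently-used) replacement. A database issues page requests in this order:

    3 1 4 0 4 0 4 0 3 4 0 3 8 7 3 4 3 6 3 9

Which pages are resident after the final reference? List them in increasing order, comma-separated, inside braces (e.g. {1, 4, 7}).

3 -> miss, frames (3)
1 -> miss, frames (3 1)
4 -> miss, frames (3 1 4)
0 -> miss, frames (3 1 4 0)
4 -> hit
0 -> hit
4 -> hit
0 -> hit
3 -> hit
4 -> hit
0 -> hit
3 -> hit
8 -> miss, frames (1 4 0 3 8)
7 -> miss, evict 1, frames (4 0 3 8 7)
3 -> hit
4 -> hit
3 -> hit
6 -> miss, evict 0, frames (8 7 4 3 6)
3 -> hit
9 -> miss, evict 8, frames (7 4 6 3 9)

{3, 4, 6, 7, 9}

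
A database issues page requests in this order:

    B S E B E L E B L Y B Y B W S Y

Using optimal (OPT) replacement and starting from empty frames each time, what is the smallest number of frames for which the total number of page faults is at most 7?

3

f=1: 16 faults
f=2: 8 faults
f=3: 7 faults
f=4: 6 faults
f=5: 6 faults
f=6: 6 faults
Smallest f with faults ≤ 7 is 3.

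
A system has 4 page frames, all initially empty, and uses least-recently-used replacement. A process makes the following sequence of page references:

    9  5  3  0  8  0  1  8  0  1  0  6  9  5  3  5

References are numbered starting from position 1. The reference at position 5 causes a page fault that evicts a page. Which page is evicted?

9

pos 1: 9 → fault, frames (9)
pos 2: 5 → fault, frames (9 5)
pos 3: 3 → fault, frames (9 5 3)
pos 4: 0 → fault, frames (9 5 3 0)
pos 5: 8 → fault, evict 9, frames (5 3 0 8)
At position 5, page 9 is evicted.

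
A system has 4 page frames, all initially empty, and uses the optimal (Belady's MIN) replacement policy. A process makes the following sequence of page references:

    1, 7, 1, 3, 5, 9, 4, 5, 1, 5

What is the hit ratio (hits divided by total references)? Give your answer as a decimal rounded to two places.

0.40

1 -> miss, frames (1)
7 -> miss, frames (1 7)
1 -> hit
3 -> miss, frames (1 7 3)
5 -> miss, frames (1 7 3 5)
9 -> miss, evict 3, frames (1 7 5 9)
4 -> miss, evict 9, frames (1 7 5 4)
5 -> hit
1 -> hit
5 -> hit
Hits: 4 of 10 references → 4/10 = 0.4000.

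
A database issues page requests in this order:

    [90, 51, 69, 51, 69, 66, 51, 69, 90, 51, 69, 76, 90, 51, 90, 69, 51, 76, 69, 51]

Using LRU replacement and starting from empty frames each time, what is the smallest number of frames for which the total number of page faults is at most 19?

2

f=1: 20 faults
f=2: 17 faults
f=3: 10 faults
f=4: 5 faults
f=5: 5 faults
Smallest f with faults ≤ 19 is 2.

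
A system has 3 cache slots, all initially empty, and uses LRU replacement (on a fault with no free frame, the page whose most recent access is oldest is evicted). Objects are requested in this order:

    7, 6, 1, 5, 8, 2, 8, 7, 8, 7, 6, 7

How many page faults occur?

8

7 → fault, frames (7)
6 → fault, frames (7 6)
1 → fault, frames (7 6 1)
5 → fault, evict 7, frames (6 1 5)
8 → fault, evict 6, frames (1 5 8)
2 → fault, evict 1, frames (5 8 2)
8 → hit
7 → fault, evict 5, frames (2 8 7)
8 → hit
7 → hit
6 → fault, evict 2, frames (8 7 6)
7 → hit
Page faults: 8.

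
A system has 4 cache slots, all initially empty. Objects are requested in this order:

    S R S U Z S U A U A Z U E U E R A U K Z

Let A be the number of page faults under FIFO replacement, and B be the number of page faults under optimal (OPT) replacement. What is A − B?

Under FIFO: F F . F F . . F . . . . F . . F . F F F → 10 faults.
Under OPT: F F . F F . . F . . . . F . . . . . F F → 8 faults.
A − B = 10 − 8 = 2.

2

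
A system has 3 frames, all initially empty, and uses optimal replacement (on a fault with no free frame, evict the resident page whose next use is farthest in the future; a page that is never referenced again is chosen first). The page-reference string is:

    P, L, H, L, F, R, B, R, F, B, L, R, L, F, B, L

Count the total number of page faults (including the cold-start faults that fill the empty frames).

P: fault, frames (P)
L: fault, frames (P L)
H: fault, frames (P L H)
L: hit
F: fault, evict H, frames (P L F)
R: fault, evict P, frames (L F R)
B: fault, evict L, frames (F R B)
R: hit
F: hit
B: hit
L: fault, evict B, frames (F R L)
R: hit
L: hit
F: hit
B: fault, evict R, frames (F L B)
L: hit
Page faults: 8.

8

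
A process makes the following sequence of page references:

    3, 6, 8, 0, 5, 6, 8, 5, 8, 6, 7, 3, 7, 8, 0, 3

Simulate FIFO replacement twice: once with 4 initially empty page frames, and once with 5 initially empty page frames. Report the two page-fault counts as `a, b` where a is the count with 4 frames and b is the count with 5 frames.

9, 7

4 frames: F F F F F . . . . . F F . F F . → 9 faults.
5 frames: F F F F F . . . . . F F . . . . → 7 faults.
7 < 9: adding a frame reduced faults, as is typical.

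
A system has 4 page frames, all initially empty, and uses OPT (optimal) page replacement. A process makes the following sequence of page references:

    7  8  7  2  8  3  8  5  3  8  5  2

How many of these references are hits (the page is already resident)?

7

7: miss, frames {7}
8: miss, frames {7,8}
7: hit
2: miss, frames {7,8,2}
8: hit
3: miss, frames {7,8,2,3}
8: hit
5: miss, evict 7, frames {8,2,3,5}
3: hit
8: hit
5: hit
2: hit
Hits: 7.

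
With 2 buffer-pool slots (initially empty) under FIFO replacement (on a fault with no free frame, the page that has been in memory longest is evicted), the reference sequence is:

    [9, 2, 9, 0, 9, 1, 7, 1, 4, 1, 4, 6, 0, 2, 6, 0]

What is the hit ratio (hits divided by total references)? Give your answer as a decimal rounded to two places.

0.19

9 -> fault, frames (9)
2 -> fault, frames (9 2)
9 -> hit
0 -> fault, evict 9, frames (2 0)
9 -> fault, evict 2, frames (0 9)
1 -> fault, evict 0, frames (9 1)
7 -> fault, evict 9, frames (1 7)
1 -> hit
4 -> fault, evict 1, frames (7 4)
1 -> fault, evict 7, frames (4 1)
4 -> hit
6 -> fault, evict 4, frames (1 6)
0 -> fault, evict 1, frames (6 0)
2 -> fault, evict 6, frames (0 2)
6 -> fault, evict 0, frames (2 6)
0 -> fault, evict 2, frames (6 0)
Hits: 3 of 16 references → 3/16 = 0.1875.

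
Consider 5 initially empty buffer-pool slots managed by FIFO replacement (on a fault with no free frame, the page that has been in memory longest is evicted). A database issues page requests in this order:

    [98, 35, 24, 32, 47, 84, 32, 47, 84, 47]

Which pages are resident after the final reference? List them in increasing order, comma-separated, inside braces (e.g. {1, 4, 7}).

{24, 32, 35, 47, 84}

98: miss, frames {98}
35: miss, frames {98,35}
24: miss, frames {98,35,24}
32: miss, frames {98,35,24,32}
47: miss, frames {98,35,24,32,47}
84: miss, evict 98, frames {35,24,32,47,84}
32: hit
47: hit
84: hit
47: hit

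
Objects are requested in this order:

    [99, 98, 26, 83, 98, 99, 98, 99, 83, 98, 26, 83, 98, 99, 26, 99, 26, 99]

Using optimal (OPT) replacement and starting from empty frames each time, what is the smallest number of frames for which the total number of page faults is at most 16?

2

f=1: 18 faults
f=2: 9 faults
f=3: 6 faults
f=4: 4 faults
Smallest f with faults ≤ 16 is 2.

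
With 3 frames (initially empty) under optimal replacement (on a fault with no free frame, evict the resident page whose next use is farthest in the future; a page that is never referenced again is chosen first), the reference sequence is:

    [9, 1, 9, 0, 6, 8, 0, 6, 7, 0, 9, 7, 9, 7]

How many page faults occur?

9 -> fault, frames {9}
1 -> fault, frames {9,1}
9 -> hit
0 -> fault, frames {9,1,0}
6 -> fault, evict 1, frames {9,0,6}
8 -> fault, evict 9, frames {0,6,8}
0 -> hit
6 -> hit
7 -> fault, evict 8, frames {0,6,7}
0 -> hit
9 -> fault, evict 6, frames {0,7,9}
7 -> hit
9 -> hit
7 -> hit
Page faults: 7.

7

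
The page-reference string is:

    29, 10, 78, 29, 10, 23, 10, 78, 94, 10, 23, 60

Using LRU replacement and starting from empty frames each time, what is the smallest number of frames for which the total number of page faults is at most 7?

f=1: 12 faults
f=2: 11 faults
f=3: 8 faults
f=4: 6 faults
f=5: 6 faults
f=6: 6 faults
Smallest f with faults ≤ 7 is 4.

4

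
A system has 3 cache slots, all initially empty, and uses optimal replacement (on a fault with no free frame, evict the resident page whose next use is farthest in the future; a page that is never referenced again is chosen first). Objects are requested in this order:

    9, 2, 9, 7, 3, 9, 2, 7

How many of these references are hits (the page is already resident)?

3

9: fault, frames (9)
2: fault, frames (9 2)
9: hit
7: fault, frames (9 2 7)
3: fault, evict 7, frames (9 2 3)
9: hit
2: hit
7: fault, evict 3, frames (9 2 7)
Hits: 3.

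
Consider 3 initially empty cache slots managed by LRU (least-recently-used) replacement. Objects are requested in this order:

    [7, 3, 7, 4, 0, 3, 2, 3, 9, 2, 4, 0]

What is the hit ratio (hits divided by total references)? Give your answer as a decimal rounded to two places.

7 -> fault, frames (7)
3 -> fault, frames (7 3)
7 -> hit
4 -> fault, frames (3 7 4)
0 -> fault, evict 3, frames (7 4 0)
3 -> fault, evict 7, frames (4 0 3)
2 -> fault, evict 4, frames (0 3 2)
3 -> hit
9 -> fault, evict 0, frames (2 3 9)
2 -> hit
4 -> fault, evict 3, frames (9 2 4)
0 -> fault, evict 9, frames (2 4 0)
Hits: 3 of 12 references → 3/12 = 0.2500.

0.25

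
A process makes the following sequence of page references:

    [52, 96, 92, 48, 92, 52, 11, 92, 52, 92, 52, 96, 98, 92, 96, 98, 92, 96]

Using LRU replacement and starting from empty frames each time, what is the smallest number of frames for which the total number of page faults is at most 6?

5

f=1: 18 faults
f=2: 15 faults
f=3: 9 faults
f=4: 7 faults
f=5: 6 faults
f=6: 6 faults
Smallest f with faults ≤ 6 is 5.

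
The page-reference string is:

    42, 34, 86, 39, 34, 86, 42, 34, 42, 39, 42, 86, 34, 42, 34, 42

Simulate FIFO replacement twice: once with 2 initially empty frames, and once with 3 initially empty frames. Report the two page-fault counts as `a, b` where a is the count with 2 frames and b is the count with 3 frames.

13, 7

2 frames: F F F F F F F F . F F F F F . . → 13 faults.
3 frames: F F F F . . F F . . . F . . . . → 7 faults.
7 < 13: adding a frame reduced faults, as is typical.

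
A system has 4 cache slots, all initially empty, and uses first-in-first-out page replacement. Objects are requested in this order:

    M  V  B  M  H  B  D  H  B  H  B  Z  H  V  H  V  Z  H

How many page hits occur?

11

M: miss, frames (M)
V: miss, frames (M V)
B: miss, frames (M V B)
M: hit
H: miss, frames (M V B H)
B: hit
D: miss, evict M, frames (V B H D)
H: hit
B: hit
H: hit
B: hit
Z: miss, evict V, frames (B H D Z)
H: hit
V: miss, evict B, frames (H D Z V)
H: hit
V: hit
Z: hit
H: hit
Hits: 11.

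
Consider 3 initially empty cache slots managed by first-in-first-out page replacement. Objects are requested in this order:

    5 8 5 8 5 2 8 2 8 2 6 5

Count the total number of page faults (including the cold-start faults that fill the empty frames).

5 -> miss, frames [5]
8 -> miss, frames [5, 8]
5 -> hit
8 -> hit
5 -> hit
2 -> miss, frames [5, 8, 2]
8 -> hit
2 -> hit
8 -> hit
2 -> hit
6 -> miss, evict 5, frames [8, 2, 6]
5 -> miss, evict 8, frames [2, 6, 5]
Page faults: 5.

5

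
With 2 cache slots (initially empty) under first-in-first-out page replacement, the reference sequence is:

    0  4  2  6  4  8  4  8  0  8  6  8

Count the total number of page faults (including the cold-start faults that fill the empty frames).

9

0 → fault, frames {0}
4 → fault, frames {0,4}
2 → fault, evict 0, frames {4,2}
6 → fault, evict 4, frames {2,6}
4 → fault, evict 2, frames {6,4}
8 → fault, evict 6, frames {4,8}
4 → hit
8 → hit
0 → fault, evict 4, frames {8,0}
8 → hit
6 → fault, evict 8, frames {0,6}
8 → fault, evict 0, frames {6,8}
Page faults: 9.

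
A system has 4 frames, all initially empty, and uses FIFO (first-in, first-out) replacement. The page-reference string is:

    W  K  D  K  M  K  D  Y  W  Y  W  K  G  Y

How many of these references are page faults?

8

W → miss, frames (W)
K → miss, frames (W K)
D → miss, frames (W K D)
K → hit
M → miss, frames (W K D M)
K → hit
D → hit
Y → miss, evict W, frames (K D M Y)
W → miss, evict K, frames (D M Y W)
Y → hit
W → hit
K → miss, evict D, frames (M Y W K)
G → miss, evict M, frames (Y W K G)
Y → hit
Page faults: 8.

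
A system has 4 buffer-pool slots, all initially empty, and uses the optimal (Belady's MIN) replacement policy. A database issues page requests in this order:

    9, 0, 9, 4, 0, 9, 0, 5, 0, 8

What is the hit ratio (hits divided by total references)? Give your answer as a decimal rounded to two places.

9 → miss, frames {9}
0 → miss, frames {9,0}
9 → hit
4 → miss, frames {9,0,4}
0 → hit
9 → hit
0 → hit
5 → miss, frames {9,0,4,5}
0 → hit
8 → miss, evict 5, frames {9,0,4,8}
Hits: 5 of 10 references → 5/10 = 0.5000.

0.50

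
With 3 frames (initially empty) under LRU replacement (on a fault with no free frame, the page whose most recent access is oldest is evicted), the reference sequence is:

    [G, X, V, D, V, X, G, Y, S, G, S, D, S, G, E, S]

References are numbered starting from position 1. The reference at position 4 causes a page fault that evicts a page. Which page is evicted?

G

pos 1: G -> miss, frames {G}
pos 2: X -> miss, frames {G,X}
pos 3: V -> miss, frames {G,X,V}
pos 4: D -> miss, evict G, frames {X,V,D}
At position 4, page G is evicted.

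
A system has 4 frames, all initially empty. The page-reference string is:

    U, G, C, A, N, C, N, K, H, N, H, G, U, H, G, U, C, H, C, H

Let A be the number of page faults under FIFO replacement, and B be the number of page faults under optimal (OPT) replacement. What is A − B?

2

Under FIFO: F F F F F . . F F . . F F . . . F . . . → 10 faults.
Under OPT: F F F F F . . F F . . . . . . . F . . . → 8 faults.
A − B = 10 − 8 = 2.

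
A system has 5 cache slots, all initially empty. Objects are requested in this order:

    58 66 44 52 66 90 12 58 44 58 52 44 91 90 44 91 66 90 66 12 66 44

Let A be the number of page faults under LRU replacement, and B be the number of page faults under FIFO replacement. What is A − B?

1

Under LRU: F F F F . F F F F . F . F F . . F . . F . . → 13 faults.
Under FIFO: F F F F . F F F . . . . F . F . F F . F . . → 12 faults.
A − B = 13 − 12 = 1.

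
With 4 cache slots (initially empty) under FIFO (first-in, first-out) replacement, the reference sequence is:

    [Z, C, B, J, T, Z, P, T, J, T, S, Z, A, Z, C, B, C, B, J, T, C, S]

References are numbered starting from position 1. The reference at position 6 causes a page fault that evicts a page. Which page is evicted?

pos 1: Z -> miss, frames [Z]
pos 2: C -> miss, frames [Z, C]
pos 3: B -> miss, frames [Z, C, B]
pos 4: J -> miss, frames [Z, C, B, J]
pos 5: T -> miss, evict Z, frames [C, B, J, T]
pos 6: Z -> miss, evict C, frames [B, J, T, Z]
At position 6, page C is evicted.

C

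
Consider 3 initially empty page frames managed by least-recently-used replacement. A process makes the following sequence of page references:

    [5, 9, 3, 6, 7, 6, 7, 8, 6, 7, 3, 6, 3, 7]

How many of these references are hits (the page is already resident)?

5 -> miss, frames [5]
9 -> miss, frames [5, 9]
3 -> miss, frames [5, 9, 3]
6 -> miss, evict 5, frames [9, 3, 6]
7 -> miss, evict 9, frames [3, 6, 7]
6 -> hit
7 -> hit
8 -> miss, evict 3, frames [6, 7, 8]
6 -> hit
7 -> hit
3 -> miss, evict 8, frames [6, 7, 3]
6 -> hit
3 -> hit
7 -> hit
Hits: 7.

7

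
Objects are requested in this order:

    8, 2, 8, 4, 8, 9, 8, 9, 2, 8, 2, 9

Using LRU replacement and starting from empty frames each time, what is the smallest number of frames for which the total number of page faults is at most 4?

f=1: 12 faults
f=2: 7 faults
f=3: 5 faults
f=4: 4 faults
Smallest f with faults ≤ 4 is 4.

4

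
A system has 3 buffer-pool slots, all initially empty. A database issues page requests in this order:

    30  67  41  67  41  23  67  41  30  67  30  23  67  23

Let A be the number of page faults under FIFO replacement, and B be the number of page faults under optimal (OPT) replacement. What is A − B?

1

Under FIFO: F F F . . F . . F F . . . . → 6 faults.
Under OPT: F F F . . F . . F . . . . . → 5 faults.
A − B = 6 − 5 = 1.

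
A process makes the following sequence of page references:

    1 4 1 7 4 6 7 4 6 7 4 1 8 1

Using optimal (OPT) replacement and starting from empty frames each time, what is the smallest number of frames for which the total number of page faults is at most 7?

3

f=1: 14 faults
f=2: 8 faults
f=3: 6 faults
f=4: 5 faults
f=5: 5 faults
Smallest f with faults ≤ 7 is 3.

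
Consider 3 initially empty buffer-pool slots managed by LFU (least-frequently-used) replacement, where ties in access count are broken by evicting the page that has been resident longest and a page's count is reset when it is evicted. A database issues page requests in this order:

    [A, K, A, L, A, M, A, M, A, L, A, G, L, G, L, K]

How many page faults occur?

A → miss, frames [A]
K → miss, frames [A, K]
A → hit
L → miss, frames [A, K, L]
A → hit
M → miss, evict K, frames [A, L, M]
A → hit
M → hit
A → hit
L → hit
A → hit
G → miss, evict L, frames [A, M, G]
L → miss, evict G, frames [A, M, L]
G → miss, evict L, frames [A, M, G]
L → miss, evict G, frames [A, M, L]
K → miss, evict L, frames [A, M, K]
Page faults: 9.

9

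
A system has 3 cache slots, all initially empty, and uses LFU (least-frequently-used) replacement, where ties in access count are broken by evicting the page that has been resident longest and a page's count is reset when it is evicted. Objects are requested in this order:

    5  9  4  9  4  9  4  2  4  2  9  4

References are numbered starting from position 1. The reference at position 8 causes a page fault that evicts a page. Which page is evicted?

5

pos 1: 5 → miss, frames {5}
pos 2: 9 → miss, frames {5,9}
pos 3: 4 → miss, frames {5,9,4}
pos 4: 9 → hit
pos 5: 4 → hit
pos 6: 9 → hit
pos 7: 4 → hit
pos 8: 2 → miss, evict 5, frames {9,4,2}
At position 8, page 5 is evicted.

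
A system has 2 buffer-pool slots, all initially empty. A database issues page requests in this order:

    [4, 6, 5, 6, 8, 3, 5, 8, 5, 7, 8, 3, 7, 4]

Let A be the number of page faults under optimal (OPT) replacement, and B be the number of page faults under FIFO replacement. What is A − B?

-1

Under OPT: F F F . F F . F . F . F . F → 9 faults.
Under FIFO: F F F . F F F F . F . F . F → 10 faults.
A − B = 9 − 10 = -1.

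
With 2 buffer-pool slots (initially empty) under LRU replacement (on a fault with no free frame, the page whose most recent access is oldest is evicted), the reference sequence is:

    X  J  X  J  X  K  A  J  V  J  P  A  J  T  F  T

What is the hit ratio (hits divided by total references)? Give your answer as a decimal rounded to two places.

X: miss, frames {X}
J: miss, frames {X,J}
X: hit
J: hit
X: hit
K: miss, evict J, frames {X,K}
A: miss, evict X, frames {K,A}
J: miss, evict K, frames {A,J}
V: miss, evict A, frames {J,V}
J: hit
P: miss, evict V, frames {J,P}
A: miss, evict J, frames {P,A}
J: miss, evict P, frames {A,J}
T: miss, evict A, frames {J,T}
F: miss, evict J, frames {T,F}
T: hit
Hits: 5 of 16 references → 5/16 = 0.3125.

0.31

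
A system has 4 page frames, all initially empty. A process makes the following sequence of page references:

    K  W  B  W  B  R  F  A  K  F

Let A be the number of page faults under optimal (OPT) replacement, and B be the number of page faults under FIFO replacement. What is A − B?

Under OPT: F F F . . F F F . . → 6 faults.
Under FIFO: F F F . . F F F F . → 7 faults.
A − B = 6 − 7 = -1.

-1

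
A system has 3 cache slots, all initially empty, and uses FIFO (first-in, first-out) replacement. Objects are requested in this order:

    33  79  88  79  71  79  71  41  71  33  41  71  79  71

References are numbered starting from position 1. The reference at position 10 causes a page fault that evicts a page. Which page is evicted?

pos 1: 33 -> miss, frames (33)
pos 2: 79 -> miss, frames (33 79)
pos 3: 88 -> miss, frames (33 79 88)
pos 4: 79 -> hit
pos 5: 71 -> miss, evict 33, frames (79 88 71)
pos 6: 79 -> hit
pos 7: 71 -> hit
pos 8: 41 -> miss, evict 79, frames (88 71 41)
pos 9: 71 -> hit
pos 10: 33 -> miss, evict 88, frames (71 41 33)
At position 10, page 88 is evicted.

88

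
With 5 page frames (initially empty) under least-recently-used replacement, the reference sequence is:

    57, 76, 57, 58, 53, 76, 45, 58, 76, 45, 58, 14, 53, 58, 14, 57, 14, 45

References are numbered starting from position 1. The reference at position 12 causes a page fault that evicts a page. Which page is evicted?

57

pos 1: 57: fault, frames {57}
pos 2: 76: fault, frames {57,76}
pos 3: 57: hit
pos 4: 58: fault, frames {76,57,58}
pos 5: 53: fault, frames {76,57,58,53}
pos 6: 76: hit
pos 7: 45: fault, frames {57,58,53,76,45}
pos 8: 58: hit
pos 9: 76: hit
pos 10: 45: hit
pos 11: 58: hit
pos 12: 14: fault, evict 57, frames {53,76,45,58,14}
At position 12, page 57 is evicted.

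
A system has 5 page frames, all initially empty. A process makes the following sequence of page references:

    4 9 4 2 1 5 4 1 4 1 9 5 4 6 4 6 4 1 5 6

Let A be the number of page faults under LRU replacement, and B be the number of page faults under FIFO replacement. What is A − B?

-1

Under LRU: F F . F F F . . . . . . . F . . . . . . → 6 faults.
Under FIFO: F F . F F F . . . . . . . F F . . . . . → 7 faults.
A − B = 6 − 7 = -1.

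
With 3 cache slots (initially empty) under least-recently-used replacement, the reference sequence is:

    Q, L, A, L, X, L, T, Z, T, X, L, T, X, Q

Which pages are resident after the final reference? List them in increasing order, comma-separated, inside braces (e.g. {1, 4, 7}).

{Q, T, X}

Q: miss, frames [Q]
L: miss, frames [Q, L]
A: miss, frames [Q, L, A]
L: hit
X: miss, evict Q, frames [A, L, X]
L: hit
T: miss, evict A, frames [X, L, T]
Z: miss, evict X, frames [L, T, Z]
T: hit
X: miss, evict L, frames [Z, T, X]
L: miss, evict Z, frames [T, X, L]
T: hit
X: hit
Q: miss, evict L, frames [T, X, Q]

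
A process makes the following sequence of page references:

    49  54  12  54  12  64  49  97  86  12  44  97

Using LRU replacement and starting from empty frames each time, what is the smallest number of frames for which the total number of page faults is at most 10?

f=1: 12 faults
f=2: 10 faults
f=3: 10 faults
f=4: 8 faults
f=5: 7 faults
f=6: 7 faults
f=7: 7 faults
Smallest f with faults ≤ 10 is 2.

2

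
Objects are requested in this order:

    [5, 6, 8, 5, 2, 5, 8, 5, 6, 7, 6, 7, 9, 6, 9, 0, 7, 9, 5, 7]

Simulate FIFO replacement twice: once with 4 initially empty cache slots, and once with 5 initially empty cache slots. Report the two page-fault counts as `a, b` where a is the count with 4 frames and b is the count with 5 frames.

4 frames: F F F . F . . . . F . . F F . F . . F F → 10 faults.
5 frames: F F F . F . . . . F . . F . . F . . F . → 8 faults.
8 < 10: adding a frame reduced faults, as is typical.

10, 8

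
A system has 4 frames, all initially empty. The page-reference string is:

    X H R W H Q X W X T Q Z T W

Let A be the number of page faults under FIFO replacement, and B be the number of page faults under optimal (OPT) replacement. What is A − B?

2

Under FIFO: F F F F . F F . . F . F . F → 9 faults.
Under OPT: F F F F . F . . . F . F . . → 7 faults.
A − B = 9 − 7 = 2.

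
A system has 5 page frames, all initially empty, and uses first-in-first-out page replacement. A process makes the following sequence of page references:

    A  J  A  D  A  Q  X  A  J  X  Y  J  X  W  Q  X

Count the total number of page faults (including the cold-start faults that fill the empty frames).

A → fault, frames [A]
J → fault, frames [A, J]
A → hit
D → fault, frames [A, J, D]
A → hit
Q → fault, frames [A, J, D, Q]
X → fault, frames [A, J, D, Q, X]
A → hit
J → hit
X → hit
Y → fault, evict A, frames [J, D, Q, X, Y]
J → hit
X → hit
W → fault, evict J, frames [D, Q, X, Y, W]
Q → hit
X → hit
Page faults: 7.

7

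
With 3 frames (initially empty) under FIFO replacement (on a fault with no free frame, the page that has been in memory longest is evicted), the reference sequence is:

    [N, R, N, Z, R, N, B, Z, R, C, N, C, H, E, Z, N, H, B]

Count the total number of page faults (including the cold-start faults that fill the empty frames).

12

N -> miss, frames (N)
R -> miss, frames (N R)
N -> hit
Z -> miss, frames (N R Z)
R -> hit
N -> hit
B -> miss, evict N, frames (R Z B)
Z -> hit
R -> hit
C -> miss, evict R, frames (Z B C)
N -> miss, evict Z, frames (B C N)
C -> hit
H -> miss, evict B, frames (C N H)
E -> miss, evict C, frames (N H E)
Z -> miss, evict N, frames (H E Z)
N -> miss, evict H, frames (E Z N)
H -> miss, evict E, frames (Z N H)
B -> miss, evict Z, frames (N H B)
Page faults: 12.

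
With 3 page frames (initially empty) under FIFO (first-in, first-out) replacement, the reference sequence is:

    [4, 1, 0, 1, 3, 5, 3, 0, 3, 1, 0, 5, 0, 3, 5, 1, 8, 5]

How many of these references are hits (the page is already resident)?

7

4 → miss, frames {4}
1 → miss, frames {4,1}
0 → miss, frames {4,1,0}
1 → hit
3 → miss, evict 4, frames {1,0,3}
5 → miss, evict 1, frames {0,3,5}
3 → hit
0 → hit
3 → hit
1 → miss, evict 0, frames {3,5,1}
0 → miss, evict 3, frames {5,1,0}
5 → hit
0 → hit
3 → miss, evict 5, frames {1,0,3}
5 → miss, evict 1, frames {0,3,5}
1 → miss, evict 0, frames {3,5,1}
8 → miss, evict 3, frames {5,1,8}
5 → hit
Hits: 7.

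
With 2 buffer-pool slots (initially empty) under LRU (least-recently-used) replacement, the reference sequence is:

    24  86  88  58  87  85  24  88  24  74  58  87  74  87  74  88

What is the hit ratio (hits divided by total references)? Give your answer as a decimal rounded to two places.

0.19

24: fault, frames (24)
86: fault, frames (24 86)
88: fault, evict 24, frames (86 88)
58: fault, evict 86, frames (88 58)
87: fault, evict 88, frames (58 87)
85: fault, evict 58, frames (87 85)
24: fault, evict 87, frames (85 24)
88: fault, evict 85, frames (24 88)
24: hit
74: fault, evict 88, frames (24 74)
58: fault, evict 24, frames (74 58)
87: fault, evict 74, frames (58 87)
74: fault, evict 58, frames (87 74)
87: hit
74: hit
88: fault, evict 87, frames (74 88)
Hits: 3 of 16 references → 3/16 = 0.1875.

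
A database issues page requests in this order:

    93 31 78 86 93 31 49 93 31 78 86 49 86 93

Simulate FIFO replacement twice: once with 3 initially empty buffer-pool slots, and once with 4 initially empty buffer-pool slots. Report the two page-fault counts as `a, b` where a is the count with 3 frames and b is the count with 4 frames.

3 frames: F F F F F F F . . F F . . F → 10 faults.
4 frames: F F F F . . F F F F F F . F → 11 faults.
11 > 10: adding a frame increased faults — Belady's anomaly.

10, 11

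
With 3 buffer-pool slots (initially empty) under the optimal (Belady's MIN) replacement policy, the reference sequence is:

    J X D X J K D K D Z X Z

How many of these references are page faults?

J: miss, frames (J)
X: miss, frames (J X)
D: miss, frames (J X D)
X: hit
J: hit
K: miss, evict J, frames (X D K)
D: hit
K: hit
D: hit
Z: miss, evict K, frames (X D Z)
X: hit
Z: hit
Page faults: 5.

5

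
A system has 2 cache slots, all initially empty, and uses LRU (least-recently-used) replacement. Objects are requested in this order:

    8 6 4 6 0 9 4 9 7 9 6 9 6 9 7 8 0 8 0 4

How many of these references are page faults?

8: fault, frames (8)
6: fault, frames (8 6)
4: fault, evict 8, frames (6 4)
6: hit
0: fault, evict 4, frames (6 0)
9: fault, evict 6, frames (0 9)
4: fault, evict 0, frames (9 4)
9: hit
7: fault, evict 4, frames (9 7)
9: hit
6: fault, evict 7, frames (9 6)
9: hit
6: hit
9: hit
7: fault, evict 6, frames (9 7)
8: fault, evict 9, frames (7 8)
0: fault, evict 7, frames (8 0)
8: hit
0: hit
4: fault, evict 8, frames (0 4)
Page faults: 12.

12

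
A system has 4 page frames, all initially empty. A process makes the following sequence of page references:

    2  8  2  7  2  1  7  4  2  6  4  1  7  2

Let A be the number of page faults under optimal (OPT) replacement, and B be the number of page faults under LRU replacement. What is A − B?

-2

Under OPT: F F . F . F . F . F . . . F → 7 faults.
Under LRU: F F . F . F . F . F . F F F → 9 faults.
A − B = 7 − 9 = -2.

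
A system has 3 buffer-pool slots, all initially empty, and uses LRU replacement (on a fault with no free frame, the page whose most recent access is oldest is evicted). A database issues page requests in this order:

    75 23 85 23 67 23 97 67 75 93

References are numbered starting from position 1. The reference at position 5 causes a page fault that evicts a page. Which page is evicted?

pos 1: 75 → miss, frames [75]
pos 2: 23 → miss, frames [75, 23]
pos 3: 85 → miss, frames [75, 23, 85]
pos 4: 23 → hit
pos 5: 67 → miss, evict 75, frames [85, 23, 67]
At position 5, page 75 is evicted.

75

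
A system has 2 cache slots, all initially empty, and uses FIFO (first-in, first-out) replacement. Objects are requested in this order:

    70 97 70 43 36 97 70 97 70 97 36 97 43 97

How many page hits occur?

5

70 -> miss, frames [70]
97 -> miss, frames [70, 97]
70 -> hit
43 -> miss, evict 70, frames [97, 43]
36 -> miss, evict 97, frames [43, 36]
97 -> miss, evict 43, frames [36, 97]
70 -> miss, evict 36, frames [97, 70]
97 -> hit
70 -> hit
97 -> hit
36 -> miss, evict 97, frames [70, 36]
97 -> miss, evict 70, frames [36, 97]
43 -> miss, evict 36, frames [97, 43]
97 -> hit
Hits: 5.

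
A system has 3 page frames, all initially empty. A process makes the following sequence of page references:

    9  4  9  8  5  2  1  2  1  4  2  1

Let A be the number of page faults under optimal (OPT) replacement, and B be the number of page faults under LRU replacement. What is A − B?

Under OPT: F F . F F F F . . . . . → 6 faults.
Under LRU: F F . F F F F . . F . . → 7 faults.
A − B = 6 − 7 = -1.

-1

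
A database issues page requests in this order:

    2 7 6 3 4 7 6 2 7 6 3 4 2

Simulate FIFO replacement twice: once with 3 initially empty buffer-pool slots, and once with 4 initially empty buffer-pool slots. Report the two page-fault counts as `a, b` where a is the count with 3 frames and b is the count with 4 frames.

10, 11

3 frames: F F F F F F F F . . F F . → 10 faults.
4 frames: F F F F F . . F F F F F F → 11 faults.
11 > 10: adding a frame increased faults — Belady's anomaly.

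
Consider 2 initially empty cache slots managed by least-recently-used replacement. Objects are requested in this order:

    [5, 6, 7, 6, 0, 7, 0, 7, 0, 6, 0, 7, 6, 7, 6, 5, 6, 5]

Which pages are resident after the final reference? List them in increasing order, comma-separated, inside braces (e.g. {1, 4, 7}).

5: miss, frames {5}
6: miss, frames {5,6}
7: miss, evict 5, frames {6,7}
6: hit
0: miss, evict 7, frames {6,0}
7: miss, evict 6, frames {0,7}
0: hit
7: hit
0: hit
6: miss, evict 7, frames {0,6}
0: hit
7: miss, evict 6, frames {0,7}
6: miss, evict 0, frames {7,6}
7: hit
6: hit
5: miss, evict 7, frames {6,5}
6: hit
5: hit

{5, 6}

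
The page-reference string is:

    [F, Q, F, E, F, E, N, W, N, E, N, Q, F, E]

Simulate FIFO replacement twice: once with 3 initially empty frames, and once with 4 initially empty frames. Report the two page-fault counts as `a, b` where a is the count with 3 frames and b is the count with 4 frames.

3 frames: F F . F . . F F . . . F F F → 8 faults.
4 frames: F F . F . . F F . . . . F . → 6 faults.
6 < 8: adding a frame reduced faults, as is typical.

8, 6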